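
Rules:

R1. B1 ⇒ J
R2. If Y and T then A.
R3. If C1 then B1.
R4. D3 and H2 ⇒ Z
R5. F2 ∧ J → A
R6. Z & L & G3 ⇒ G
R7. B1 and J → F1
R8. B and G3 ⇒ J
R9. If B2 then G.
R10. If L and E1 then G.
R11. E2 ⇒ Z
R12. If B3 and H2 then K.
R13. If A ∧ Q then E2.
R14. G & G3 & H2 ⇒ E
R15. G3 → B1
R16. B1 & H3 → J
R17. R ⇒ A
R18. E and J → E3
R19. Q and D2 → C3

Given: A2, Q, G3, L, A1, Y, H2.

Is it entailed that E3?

No

Forward chaining from the given facts derives: B1, J, F1.
The only rule concluding E3 is R18, which needs E; that is never established.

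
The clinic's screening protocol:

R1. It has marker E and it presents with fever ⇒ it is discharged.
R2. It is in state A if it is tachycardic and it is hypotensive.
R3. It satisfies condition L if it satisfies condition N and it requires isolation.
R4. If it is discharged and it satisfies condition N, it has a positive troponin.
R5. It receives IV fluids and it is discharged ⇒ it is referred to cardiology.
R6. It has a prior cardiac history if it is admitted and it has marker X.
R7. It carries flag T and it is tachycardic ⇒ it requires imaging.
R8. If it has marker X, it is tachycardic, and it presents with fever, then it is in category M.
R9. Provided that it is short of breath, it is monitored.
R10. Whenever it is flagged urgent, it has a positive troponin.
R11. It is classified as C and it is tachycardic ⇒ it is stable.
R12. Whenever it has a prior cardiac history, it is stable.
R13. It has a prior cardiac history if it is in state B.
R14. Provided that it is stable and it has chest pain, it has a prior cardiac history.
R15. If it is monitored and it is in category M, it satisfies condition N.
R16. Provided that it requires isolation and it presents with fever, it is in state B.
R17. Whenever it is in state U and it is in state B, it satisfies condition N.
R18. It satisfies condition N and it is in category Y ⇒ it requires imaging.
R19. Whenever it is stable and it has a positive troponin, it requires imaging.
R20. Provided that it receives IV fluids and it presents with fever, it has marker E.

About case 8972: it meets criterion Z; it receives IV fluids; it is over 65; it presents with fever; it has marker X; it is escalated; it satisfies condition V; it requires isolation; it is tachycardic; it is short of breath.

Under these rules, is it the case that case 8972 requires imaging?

Yes

By R8 (it has marker X, it is tachycardic, it presents with fever): it is in category M.
By R9 (it is short of breath): it is monitored.
By R15 (it is monitored, it is in category M): it satisfies condition N.
By R16 (it requires isolation, it presents with fever): it is in state B.
By R20 (it receives IV fluids, it presents with fever): it has marker E.
By R1 (it has marker E, it presents with fever): it is discharged.
By R4 (it is discharged, it satisfies condition N): it has a positive troponin.
By R13 (it is in state B): it has a prior cardiac history.
By R12 (it has a prior cardiac history): it is stable.
By R19 (it is stable, it has a positive troponin): it requires imaging.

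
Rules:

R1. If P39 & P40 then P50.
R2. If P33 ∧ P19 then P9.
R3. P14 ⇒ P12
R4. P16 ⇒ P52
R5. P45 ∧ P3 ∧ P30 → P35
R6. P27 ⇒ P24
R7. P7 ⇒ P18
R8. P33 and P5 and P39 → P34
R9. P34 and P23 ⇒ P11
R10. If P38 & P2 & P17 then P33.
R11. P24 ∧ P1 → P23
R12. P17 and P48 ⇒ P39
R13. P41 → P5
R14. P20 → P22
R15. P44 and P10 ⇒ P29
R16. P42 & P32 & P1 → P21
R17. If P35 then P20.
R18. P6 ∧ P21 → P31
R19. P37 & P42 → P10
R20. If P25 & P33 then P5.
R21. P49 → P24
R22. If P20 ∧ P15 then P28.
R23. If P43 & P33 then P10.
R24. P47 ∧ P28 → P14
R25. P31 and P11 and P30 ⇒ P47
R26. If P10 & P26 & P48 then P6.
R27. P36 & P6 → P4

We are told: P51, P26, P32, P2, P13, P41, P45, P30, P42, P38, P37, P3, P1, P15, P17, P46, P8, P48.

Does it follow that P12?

No

Forward chaining from the given facts derives: P35, P33, P39, P5, P21, P20, P10, P28, P6, P34, P22, P31.
The only rule concluding P12 is R3, which needs P14; that is never established.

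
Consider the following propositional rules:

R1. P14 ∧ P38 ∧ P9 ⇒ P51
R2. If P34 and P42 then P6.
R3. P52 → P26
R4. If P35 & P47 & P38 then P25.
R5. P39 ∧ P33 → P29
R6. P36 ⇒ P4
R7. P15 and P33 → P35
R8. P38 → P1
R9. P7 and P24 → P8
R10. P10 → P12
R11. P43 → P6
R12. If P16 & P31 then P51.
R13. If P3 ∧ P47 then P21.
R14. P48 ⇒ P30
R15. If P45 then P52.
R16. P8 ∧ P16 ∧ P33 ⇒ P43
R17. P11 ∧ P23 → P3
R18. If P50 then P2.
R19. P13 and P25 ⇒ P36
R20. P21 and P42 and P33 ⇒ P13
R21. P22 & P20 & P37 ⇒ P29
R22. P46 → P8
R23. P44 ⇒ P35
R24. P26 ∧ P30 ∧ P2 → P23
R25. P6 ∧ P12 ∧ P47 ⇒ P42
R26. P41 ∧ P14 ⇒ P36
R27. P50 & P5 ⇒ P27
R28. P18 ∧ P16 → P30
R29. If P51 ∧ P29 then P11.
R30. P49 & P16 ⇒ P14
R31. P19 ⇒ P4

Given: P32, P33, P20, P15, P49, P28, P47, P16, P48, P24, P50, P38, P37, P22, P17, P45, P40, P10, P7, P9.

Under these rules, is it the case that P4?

P35  (by R7: P15, P33)
P8  (by R9: P7, P24)
P12  (by R10: P10)
P30  (by R14: P48)
P52  (by R15: P45)
P43  (by R16: P8, P16, P33)
P2  (by R18: P50)
P29  (by R21: P22, P20, P37)
P14  (by R30: P49, P16)
P51  (by R1: P14, P38, P9)
P26  (by R3: P52)
P25  (by R4: P35, P47, P38)
P6  (by R11: P43)
P23  (by R24: P26, P30, P2)
P42  (by R25: P6, P12, P47)
P11  (by R29: P51, P29)
P3  (by R17: P11, P23)
P21  (by R13: P3, P47)
P13  (by R20: P21, P42, P33)
P36  (by R19: P13, P25)
P4  (by R6: P36)

Yes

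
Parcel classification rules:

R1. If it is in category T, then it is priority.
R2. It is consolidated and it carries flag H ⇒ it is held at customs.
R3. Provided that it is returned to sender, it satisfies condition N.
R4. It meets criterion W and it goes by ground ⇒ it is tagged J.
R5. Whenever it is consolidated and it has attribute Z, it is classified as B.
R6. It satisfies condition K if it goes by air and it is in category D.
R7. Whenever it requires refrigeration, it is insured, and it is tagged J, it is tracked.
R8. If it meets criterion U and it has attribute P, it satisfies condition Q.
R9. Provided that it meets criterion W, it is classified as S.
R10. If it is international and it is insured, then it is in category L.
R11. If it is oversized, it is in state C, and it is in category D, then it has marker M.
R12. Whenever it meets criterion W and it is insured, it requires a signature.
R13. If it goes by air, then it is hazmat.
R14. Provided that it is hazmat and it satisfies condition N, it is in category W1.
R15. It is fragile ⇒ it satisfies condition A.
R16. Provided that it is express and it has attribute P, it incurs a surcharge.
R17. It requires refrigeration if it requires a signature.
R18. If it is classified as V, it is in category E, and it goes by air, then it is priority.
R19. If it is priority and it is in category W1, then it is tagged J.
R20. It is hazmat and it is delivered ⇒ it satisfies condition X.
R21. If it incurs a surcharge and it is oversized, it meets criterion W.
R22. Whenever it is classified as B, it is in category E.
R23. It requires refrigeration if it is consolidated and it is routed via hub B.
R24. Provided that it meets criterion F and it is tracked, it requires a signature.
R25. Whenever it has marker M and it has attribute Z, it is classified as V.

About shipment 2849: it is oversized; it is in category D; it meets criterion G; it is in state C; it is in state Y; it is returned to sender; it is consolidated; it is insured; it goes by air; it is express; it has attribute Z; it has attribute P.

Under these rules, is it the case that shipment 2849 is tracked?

Yes

By R3 (it is returned to sender): it satisfies condition N.
By R5 (it is consolidated, it has attribute Z): it is classified as B.
By R11 (it is oversized, it is in state C, it is in category D): it has marker M.
By R13 (it goes by air): it is hazmat.
By R14 (it is hazmat, it satisfies condition N): it is in category W1.
By R16 (it is express, it has attribute P): it incurs a surcharge.
By R21 (it incurs a surcharge, it is oversized): it meets criterion W.
By R22 (it is classified as B): it is in category E.
By R25 (it has marker M, it has attribute Z): it is classified as V.
By R12 (it meets criterion W, it is insured): it requires a signature.
By R17 (it requires a signature): it requires refrigeration.
By R18 (it is classified as V, it is in category E, it goes by air): it is priority.
By R19 (it is priority, it is in category W1): it is tagged J.
By R7 (it requires refrigeration, it is insured, it is tagged J): it is tracked.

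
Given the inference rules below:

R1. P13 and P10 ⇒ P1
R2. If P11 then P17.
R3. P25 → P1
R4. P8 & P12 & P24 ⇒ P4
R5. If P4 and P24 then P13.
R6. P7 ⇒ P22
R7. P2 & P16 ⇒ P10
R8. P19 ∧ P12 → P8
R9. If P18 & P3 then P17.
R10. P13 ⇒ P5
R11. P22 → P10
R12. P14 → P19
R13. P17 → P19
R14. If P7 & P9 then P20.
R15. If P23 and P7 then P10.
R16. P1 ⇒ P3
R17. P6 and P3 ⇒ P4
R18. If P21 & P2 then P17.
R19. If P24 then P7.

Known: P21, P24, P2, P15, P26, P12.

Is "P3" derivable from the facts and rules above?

P17  (by R18: P21, P2)
P7  (by R19: P24)
P22  (by R6: P7)
P10  (by R11: P22)
P19  (by R13: P17)
P8  (by R8: P19, P12)
P4  (by R4: P8, P12, P24)
P13  (by R5: P4, P24)
P1  (by R1: P13, P10)
P3  (by R16: P1)

Yes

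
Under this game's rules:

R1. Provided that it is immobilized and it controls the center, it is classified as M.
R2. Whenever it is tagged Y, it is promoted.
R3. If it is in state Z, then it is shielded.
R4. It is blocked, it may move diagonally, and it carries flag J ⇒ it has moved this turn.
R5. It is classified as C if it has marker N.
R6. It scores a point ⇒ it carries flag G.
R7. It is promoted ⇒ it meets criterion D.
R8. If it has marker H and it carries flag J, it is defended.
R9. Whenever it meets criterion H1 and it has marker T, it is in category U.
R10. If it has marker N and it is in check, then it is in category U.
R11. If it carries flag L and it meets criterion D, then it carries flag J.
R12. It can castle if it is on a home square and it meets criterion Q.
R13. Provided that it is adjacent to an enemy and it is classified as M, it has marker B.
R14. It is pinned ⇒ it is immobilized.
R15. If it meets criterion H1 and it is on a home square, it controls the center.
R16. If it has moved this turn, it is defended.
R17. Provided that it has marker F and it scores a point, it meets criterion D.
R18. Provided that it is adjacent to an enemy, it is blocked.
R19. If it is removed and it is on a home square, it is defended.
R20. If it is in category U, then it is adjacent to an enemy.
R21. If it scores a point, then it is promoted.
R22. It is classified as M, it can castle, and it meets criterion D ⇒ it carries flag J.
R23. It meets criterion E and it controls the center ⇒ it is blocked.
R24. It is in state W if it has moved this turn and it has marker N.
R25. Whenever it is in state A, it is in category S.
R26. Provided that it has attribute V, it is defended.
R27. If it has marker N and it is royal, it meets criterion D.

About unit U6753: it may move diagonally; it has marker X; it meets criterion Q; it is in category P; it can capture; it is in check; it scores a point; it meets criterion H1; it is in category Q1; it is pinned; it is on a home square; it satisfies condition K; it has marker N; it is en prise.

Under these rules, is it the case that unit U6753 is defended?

By R10 (it has marker N, it is in check): it is in category U.
By R12 (it is on a home square, it meets criterion Q): it can castle.
By R14 (it is pinned): it is immobilized.
By R15 (it meets criterion H1, it is on a home square): it controls the center.
By R20 (it is in category U): it is adjacent to an enemy.
By R21 (it scores a point): it is promoted.
By R1 (it is immobilized, it controls the center): it is classified as M.
By R7 (it is promoted): it meets criterion D.
By R18 (it is adjacent to an enemy): it is blocked.
By R22 (it is classified as M, it can castle, it meets criterion D): it carries flag J.
By R4 (it is blocked, it may move diagonally, it carries flag J): it has moved this turn.
By R16 (it has moved this turn): it is defended.

Yes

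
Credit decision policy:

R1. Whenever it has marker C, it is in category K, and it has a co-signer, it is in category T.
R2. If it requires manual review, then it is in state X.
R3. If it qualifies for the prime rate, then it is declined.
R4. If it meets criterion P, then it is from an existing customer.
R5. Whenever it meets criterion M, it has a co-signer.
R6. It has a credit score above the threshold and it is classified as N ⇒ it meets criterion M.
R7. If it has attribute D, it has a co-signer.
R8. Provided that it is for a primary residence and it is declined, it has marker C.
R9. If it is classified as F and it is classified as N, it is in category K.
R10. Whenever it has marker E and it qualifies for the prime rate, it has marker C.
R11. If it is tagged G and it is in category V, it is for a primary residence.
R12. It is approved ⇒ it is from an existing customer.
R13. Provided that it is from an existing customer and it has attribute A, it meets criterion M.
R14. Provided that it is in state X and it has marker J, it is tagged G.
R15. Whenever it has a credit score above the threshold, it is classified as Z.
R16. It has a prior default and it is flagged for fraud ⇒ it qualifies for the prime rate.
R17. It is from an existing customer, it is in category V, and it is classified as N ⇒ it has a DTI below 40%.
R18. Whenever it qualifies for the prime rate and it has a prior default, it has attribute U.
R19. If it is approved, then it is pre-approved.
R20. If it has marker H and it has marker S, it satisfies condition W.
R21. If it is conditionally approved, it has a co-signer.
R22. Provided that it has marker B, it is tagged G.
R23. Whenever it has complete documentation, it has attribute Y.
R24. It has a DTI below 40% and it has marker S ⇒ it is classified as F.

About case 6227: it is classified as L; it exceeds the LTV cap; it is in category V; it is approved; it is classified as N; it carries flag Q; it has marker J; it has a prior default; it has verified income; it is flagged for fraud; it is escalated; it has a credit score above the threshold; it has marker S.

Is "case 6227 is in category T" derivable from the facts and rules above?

No

Forward chaining from the given facts derives: meets criterion M, is from an existing customer, is classified as Z, qualifies for the prime rate, has a DTI below 40%, has attribute U, is pre-approved, is classified as F, is declined, has a co-signer, is in category K.
The only rule concluding "it is in category T" is R1, which needs "it has marker C"; that is never established.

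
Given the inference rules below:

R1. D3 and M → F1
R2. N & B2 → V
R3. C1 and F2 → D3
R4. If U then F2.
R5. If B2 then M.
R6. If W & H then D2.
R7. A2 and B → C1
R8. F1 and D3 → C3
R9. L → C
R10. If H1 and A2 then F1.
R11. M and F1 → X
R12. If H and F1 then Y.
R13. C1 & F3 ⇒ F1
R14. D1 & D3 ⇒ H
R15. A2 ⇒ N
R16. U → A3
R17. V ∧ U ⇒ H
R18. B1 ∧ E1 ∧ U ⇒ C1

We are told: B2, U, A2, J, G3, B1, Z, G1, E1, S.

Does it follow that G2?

No

Forward chaining from the given facts derives: F2, M, N, A3, C1, V, D3, H, F1, C3, X, Y.
No rule has G2 as its conclusion, and it is not among the given facts.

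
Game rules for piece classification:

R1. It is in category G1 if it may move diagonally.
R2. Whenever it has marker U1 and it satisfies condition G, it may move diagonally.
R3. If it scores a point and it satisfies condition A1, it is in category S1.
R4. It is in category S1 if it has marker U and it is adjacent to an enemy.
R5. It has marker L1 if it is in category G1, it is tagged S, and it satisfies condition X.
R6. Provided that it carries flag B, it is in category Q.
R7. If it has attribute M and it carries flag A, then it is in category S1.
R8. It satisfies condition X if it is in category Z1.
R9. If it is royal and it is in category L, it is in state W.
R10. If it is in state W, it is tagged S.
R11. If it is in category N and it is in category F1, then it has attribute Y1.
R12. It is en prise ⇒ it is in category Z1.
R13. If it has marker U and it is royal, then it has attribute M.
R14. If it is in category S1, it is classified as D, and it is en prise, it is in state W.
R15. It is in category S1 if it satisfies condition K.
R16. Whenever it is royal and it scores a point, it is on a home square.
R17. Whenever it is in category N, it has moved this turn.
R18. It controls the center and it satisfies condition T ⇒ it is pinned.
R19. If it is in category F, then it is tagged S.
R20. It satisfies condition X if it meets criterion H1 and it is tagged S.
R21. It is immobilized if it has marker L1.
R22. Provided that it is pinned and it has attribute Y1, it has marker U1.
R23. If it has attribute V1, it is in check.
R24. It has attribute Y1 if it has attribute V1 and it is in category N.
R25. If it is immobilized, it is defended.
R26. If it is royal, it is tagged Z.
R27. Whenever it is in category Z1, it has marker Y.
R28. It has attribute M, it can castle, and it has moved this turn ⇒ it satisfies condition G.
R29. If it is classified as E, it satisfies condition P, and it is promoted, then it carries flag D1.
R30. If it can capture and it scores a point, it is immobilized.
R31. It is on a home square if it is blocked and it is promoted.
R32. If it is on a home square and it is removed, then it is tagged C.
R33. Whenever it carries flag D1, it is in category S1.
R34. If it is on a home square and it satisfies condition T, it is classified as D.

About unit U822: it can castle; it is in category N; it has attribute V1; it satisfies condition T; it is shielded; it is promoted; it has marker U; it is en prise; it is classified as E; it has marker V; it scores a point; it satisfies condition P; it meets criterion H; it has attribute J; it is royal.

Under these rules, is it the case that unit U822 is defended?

Forward chaining from the given facts derives: is in category Z1, has attribute M, is on a home square, has moved this turn, is in check, has attribute Y1, is tagged Z, has marker Y, satisfies condition G, carries flag D1, is in category S1, is classified as D, satisfies condition X, is in state W, is tagged S.
The only rule concluding "it is defended" is R25, which needs "it is immobilized"; that is never established.

No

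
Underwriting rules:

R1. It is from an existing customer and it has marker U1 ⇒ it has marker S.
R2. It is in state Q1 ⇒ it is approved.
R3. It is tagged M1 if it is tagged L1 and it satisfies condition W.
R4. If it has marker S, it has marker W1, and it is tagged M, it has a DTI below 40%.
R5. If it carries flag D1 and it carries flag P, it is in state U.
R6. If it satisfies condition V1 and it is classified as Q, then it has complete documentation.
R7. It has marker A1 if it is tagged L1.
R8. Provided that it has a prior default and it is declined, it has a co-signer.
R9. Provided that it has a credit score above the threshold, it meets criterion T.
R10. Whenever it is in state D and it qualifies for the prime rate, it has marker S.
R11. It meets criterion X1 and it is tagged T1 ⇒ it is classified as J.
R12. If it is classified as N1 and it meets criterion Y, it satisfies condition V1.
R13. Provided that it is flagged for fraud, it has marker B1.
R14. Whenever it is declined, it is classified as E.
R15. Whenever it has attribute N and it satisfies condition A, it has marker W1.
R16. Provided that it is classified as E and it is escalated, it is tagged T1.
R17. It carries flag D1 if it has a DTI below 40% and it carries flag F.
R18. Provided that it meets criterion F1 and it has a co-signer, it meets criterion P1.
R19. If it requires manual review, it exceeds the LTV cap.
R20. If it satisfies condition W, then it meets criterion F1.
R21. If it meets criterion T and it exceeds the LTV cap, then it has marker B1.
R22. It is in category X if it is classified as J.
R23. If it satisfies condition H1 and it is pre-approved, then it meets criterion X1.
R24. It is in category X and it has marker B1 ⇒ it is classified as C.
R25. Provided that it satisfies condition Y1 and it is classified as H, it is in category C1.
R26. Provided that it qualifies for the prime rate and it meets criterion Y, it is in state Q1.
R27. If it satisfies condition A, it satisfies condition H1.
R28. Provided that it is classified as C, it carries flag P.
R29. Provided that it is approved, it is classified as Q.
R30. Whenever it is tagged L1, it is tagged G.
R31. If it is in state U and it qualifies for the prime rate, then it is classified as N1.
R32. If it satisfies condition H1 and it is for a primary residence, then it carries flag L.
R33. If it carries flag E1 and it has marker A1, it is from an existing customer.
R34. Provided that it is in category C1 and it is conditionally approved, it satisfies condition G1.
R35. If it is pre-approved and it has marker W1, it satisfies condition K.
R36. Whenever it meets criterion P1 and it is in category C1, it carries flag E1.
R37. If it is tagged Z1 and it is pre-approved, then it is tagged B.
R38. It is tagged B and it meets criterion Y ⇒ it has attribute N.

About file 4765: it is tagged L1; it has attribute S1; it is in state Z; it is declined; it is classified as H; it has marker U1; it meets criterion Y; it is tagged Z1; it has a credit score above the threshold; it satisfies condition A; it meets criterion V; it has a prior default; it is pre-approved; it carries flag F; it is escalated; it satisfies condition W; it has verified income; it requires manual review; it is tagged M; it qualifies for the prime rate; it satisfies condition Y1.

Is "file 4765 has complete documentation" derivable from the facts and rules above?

Yes

By R7 (it is tagged L1): it has marker A1.
By R8 (it has a prior default, it is declined): it has a co-signer.
By R9 (it has a credit score above the threshold): it meets criterion T.
By R14 (it is declined): it is classified as E.
By R16 (it is classified as E, it is escalated): it is tagged T1.
By R19 (it requires manual review): it exceeds the LTV cap.
By R20 (it satisfies condition W): it meets criterion F1.
By R21 (it meets criterion T, it exceeds the LTV cap): it has marker B1.
By R25 (it satisfies condition Y1, it is classified as H): it is in category C1.
By R26 (it qualifies for the prime rate, it meets criterion Y): it is in state Q1.
By R27 (it satisfies condition A): it satisfies condition H1.
By R37 (it is tagged Z1, it is pre-approved): it is tagged B.
By R38 (it is tagged B, it meets criterion Y): it has attribute N.
By R2 (it is in state Q1): it is approved.
By R15 (it has attribute N, it satisfies condition A): it has marker W1.
By R18 (it meets criterion F1, it has a co-signer): it meets criterion P1.
By R23 (it satisfies condition H1, it is pre-approved): it meets criterion X1.
By R29 (it is approved): it is classified as Q.
By R36 (it meets criterion P1, it is in category C1): it carries flag E1.
By R11 (it meets criterion X1, it is tagged T1): it is classified as J.
By R22 (it is classified as J): it is in category X.
By R24 (it is in category X, it has marker B1): it is classified as C.
By R28 (it is classified as C): it carries flag P.
By R33 (it carries flag E1, it has marker A1): it is from an existing customer.
By R1 (it is from an existing customer, it has marker U1): it has marker S.
By R4 (it has marker S, it has marker W1, it is tagged M): it has a DTI below 40%.
By R17 (it has a DTI below 40%, it carries flag F): it carries flag D1.
By R5 (it carries flag D1, it carries flag P): it is in state U.
By R31 (it is in state U, it qualifies for the prime rate): it is classified as N1.
By R12 (it is classified as N1, it meets criterion Y): it satisfies condition V1.
By R6 (it satisfies condition V1, it is classified as Q): it has complete documentation.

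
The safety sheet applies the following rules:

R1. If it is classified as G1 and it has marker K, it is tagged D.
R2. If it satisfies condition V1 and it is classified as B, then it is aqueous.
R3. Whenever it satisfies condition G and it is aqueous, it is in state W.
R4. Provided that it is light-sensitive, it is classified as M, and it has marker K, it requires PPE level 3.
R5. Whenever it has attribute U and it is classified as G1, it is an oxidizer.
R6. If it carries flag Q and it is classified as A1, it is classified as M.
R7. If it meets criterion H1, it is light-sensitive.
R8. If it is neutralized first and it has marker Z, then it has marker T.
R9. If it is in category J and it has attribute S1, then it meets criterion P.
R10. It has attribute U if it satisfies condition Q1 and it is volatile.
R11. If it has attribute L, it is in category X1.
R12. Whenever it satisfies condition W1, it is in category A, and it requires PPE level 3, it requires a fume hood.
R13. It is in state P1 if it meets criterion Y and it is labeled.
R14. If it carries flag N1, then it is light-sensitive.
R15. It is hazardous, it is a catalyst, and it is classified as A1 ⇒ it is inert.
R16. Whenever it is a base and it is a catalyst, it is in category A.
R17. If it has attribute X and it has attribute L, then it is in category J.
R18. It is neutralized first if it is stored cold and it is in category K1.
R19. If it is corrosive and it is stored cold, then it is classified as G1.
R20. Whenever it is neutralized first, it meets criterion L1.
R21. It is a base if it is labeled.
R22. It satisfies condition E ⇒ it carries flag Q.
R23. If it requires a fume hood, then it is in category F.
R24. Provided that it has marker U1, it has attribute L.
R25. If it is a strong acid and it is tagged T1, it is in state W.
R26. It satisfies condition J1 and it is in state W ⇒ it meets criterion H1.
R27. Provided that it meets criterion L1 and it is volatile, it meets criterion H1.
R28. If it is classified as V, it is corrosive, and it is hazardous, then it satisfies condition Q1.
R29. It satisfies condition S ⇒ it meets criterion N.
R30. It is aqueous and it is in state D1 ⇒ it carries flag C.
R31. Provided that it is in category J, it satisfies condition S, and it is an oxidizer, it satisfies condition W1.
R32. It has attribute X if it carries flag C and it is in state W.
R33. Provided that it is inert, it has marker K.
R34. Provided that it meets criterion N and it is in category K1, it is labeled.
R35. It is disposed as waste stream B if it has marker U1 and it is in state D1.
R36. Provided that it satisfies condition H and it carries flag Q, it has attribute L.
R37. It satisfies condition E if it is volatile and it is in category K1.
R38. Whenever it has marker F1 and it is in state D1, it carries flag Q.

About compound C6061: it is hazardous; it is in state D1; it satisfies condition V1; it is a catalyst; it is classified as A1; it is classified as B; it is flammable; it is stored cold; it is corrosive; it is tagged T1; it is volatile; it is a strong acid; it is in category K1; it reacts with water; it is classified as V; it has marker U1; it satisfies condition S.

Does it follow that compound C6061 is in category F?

By R2 (it satisfies condition V1, it is classified as B): it is aqueous.
By R15 (it is hazardous, it is a catalyst, it is classified as A1): it is inert.
By R18 (it is stored cold, it is in category K1): it is neutralized first.
By R19 (it is corrosive, it is stored cold): it is classified as G1.
By R20 (it is neutralized first): it meets criterion L1.
By R24 (it has marker U1): it has attribute L.
By R25 (it is a strong acid, it is tagged T1): it is in state W.
By R27 (it meets criterion L1, it is volatile): it meets criterion H1.
By R28 (it is classified as V, it is corrosive, it is hazardous): it satisfies condition Q1.
By R29 (it satisfies condition S): it meets criterion N.
By R30 (it is aqueous, it is in state D1): it carries flag C.
By R32 (it carries flag C, it is in state W): it has attribute X.
By R33 (it is inert): it has marker K.
By R34 (it meets criterion N, it is in category K1): it is labeled.
By R37 (it is volatile, it is in category K1): it satisfies condition E.
By R7 (it meets criterion H1): it is light-sensitive.
By R10 (it satisfies condition Q1, it is volatile): it has attribute U.
By R17 (it has attribute X, it has attribute L): it is in category J.
By R21 (it is labeled): it is a base.
By R22 (it satisfies condition E): it carries flag Q.
By R5 (it has attribute U, it is classified as G1): it is an oxidizer.
By R6 (it carries flag Q, it is classified as A1): it is classified as M.
By R16 (it is a base, it is a catalyst): it is in category A.
By R31 (it is in category J, it satisfies condition S, it is an oxidizer): it satisfies condition W1.
By R4 (it is light-sensitive, it is classified as M, it has marker K): it requires PPE level 3.
By R12 (it satisfies condition W1, it is in category A, it requires PPE level 3): it requires a fume hood.
By R23 (it requires a fume hood): it is in category F.

Yes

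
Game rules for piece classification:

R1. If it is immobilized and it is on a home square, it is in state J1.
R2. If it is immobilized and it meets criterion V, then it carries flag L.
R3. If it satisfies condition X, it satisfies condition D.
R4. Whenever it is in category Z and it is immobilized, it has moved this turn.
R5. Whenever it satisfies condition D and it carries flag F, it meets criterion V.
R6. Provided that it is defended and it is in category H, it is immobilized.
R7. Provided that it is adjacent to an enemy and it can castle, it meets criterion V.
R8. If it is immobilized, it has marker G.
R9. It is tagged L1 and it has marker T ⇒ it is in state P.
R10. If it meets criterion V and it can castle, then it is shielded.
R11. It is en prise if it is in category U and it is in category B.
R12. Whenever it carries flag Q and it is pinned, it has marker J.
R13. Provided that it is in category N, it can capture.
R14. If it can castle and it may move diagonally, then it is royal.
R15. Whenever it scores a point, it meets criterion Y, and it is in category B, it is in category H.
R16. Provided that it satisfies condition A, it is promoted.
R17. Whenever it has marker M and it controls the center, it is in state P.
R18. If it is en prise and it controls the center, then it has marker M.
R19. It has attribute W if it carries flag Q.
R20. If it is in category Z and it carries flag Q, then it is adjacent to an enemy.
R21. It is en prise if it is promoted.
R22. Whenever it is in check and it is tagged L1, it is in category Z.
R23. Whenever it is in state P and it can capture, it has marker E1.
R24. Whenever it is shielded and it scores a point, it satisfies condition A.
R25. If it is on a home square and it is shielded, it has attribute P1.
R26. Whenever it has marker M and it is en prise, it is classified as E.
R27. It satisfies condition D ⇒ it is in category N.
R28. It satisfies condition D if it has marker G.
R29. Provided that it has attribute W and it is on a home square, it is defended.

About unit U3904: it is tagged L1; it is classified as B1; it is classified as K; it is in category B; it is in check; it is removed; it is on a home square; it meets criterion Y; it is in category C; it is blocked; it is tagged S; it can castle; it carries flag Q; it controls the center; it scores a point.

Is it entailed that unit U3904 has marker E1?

By R15 (it scores a point, it meets criterion Y, it is in category B): it is in category H.
By R19 (it carries flag Q): it has attribute W.
By R22 (it is in check, it is tagged L1): it is in category Z.
By R29 (it has attribute W, it is on a home square): it is defended.
By R6 (it is defended, it is in category H): it is immobilized.
By R8 (it is immobilized): it has marker G.
By R20 (it is in category Z, it carries flag Q): it is adjacent to an enemy.
By R28 (it has marker G): it satisfies condition D.
By R7 (it is adjacent to an enemy, it can castle): it meets criterion V.
By R10 (it meets criterion V, it can castle): it is shielded.
By R24 (it is shielded, it scores a point): it satisfies condition A.
By R27 (it satisfies condition D): it is in category N.
By R13 (it is in category N): it can capture.
By R16 (it satisfies condition A): it is promoted.
By R21 (it is promoted): it is en prise.
By R18 (it is en prise, it controls the center): it has marker M.
By R17 (it has marker M, it controls the center): it is in state P.
By R23 (it is in state P, it can capture): it has marker E1.

Yes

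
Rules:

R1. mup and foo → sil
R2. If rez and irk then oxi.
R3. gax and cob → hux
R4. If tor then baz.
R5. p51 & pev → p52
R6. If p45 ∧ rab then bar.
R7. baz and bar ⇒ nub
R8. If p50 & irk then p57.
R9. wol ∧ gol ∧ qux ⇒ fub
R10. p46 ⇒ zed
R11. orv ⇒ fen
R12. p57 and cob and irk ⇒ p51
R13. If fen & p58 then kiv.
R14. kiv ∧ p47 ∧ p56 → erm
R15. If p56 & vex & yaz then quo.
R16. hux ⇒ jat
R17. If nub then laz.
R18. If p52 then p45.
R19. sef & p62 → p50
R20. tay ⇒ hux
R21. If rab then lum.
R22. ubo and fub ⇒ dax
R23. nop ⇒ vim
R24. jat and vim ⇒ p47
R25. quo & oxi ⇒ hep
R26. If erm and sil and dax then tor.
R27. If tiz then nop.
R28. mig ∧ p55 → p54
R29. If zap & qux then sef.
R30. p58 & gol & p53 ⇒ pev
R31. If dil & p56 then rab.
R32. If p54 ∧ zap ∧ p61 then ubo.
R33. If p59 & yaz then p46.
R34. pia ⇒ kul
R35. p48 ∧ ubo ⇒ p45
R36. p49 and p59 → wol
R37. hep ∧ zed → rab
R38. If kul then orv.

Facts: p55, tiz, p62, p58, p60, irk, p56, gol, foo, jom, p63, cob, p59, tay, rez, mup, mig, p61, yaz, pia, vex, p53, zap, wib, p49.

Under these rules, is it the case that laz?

No

Forward chaining from the given facts derives: sil, oxi, quo, hux, hep, nop, p54, pev, ubo, p46, kul, wol, orv, zed, fen, kiv, jat, vim, p47, rab, erm, lum.
The only rule concluding laz is R17, which needs nub; that is never established.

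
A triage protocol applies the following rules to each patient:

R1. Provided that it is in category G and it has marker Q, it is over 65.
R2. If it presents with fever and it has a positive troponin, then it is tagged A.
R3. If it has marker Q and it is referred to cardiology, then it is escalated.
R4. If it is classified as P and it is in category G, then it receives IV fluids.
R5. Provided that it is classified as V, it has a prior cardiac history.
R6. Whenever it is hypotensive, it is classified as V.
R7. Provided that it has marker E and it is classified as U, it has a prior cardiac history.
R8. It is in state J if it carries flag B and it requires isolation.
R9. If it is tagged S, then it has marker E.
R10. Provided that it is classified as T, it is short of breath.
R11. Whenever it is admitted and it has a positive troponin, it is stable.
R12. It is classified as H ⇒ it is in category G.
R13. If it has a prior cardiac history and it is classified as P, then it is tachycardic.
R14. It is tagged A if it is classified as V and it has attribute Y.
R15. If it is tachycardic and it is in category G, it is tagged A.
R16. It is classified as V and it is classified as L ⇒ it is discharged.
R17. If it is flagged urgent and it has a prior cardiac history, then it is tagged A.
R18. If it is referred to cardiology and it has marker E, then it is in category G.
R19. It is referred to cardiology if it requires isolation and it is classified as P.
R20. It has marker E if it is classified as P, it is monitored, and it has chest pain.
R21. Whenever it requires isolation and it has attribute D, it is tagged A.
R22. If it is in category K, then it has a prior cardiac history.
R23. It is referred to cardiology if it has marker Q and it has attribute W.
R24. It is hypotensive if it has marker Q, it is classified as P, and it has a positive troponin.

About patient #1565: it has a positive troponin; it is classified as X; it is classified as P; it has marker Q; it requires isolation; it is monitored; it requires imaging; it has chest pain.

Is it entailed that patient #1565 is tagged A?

Yes

By R19 (it requires isolation, it is classified as P): it is referred to cardiology.
By R20 (it is classified as P, it is monitored, it has chest pain): it has marker E.
By R24 (it has marker Q, it is classified as P, it has a positive troponin): it is hypotensive.
By R6 (it is hypotensive): it is classified as V.
By R18 (it is referred to cardiology, it has marker E): it is in category G.
By R5 (it is classified as V): it has a prior cardiac history.
By R13 (it has a prior cardiac history, it is classified as P): it is tachycardic.
By R15 (it is tachycardic, it is in category G): it is tagged A.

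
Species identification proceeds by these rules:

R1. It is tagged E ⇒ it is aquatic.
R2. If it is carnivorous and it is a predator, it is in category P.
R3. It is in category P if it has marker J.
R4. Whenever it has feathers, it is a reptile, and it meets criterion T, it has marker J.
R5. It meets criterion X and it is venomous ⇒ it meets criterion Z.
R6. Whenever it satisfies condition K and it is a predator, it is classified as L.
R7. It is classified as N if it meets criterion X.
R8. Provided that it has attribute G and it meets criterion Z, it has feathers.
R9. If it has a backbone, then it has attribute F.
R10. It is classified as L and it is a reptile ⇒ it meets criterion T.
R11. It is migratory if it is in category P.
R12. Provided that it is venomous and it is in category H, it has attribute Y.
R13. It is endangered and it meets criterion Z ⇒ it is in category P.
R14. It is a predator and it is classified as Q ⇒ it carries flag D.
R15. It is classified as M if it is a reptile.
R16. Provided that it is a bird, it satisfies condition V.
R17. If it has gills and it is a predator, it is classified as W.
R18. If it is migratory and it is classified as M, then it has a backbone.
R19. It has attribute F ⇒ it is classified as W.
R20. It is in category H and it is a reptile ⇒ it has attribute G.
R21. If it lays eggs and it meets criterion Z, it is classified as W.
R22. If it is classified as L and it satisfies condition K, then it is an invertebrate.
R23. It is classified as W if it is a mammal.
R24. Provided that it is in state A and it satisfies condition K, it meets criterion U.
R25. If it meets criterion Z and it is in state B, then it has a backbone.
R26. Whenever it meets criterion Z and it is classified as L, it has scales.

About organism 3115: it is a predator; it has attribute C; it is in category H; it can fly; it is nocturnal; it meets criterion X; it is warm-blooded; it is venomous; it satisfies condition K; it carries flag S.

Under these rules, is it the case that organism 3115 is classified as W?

Forward chaining from the given facts derives: meets criterion Z, is classified as L, is classified as N, has attribute Y, is an invertebrate, has scales.
Rules concluding "it is classified as W": R17 needs "it has gills"; R19 needs "it has attribute F"; R21 needs "it lays eggs"; R23 needs "it is a mammal" — none of these are established.

No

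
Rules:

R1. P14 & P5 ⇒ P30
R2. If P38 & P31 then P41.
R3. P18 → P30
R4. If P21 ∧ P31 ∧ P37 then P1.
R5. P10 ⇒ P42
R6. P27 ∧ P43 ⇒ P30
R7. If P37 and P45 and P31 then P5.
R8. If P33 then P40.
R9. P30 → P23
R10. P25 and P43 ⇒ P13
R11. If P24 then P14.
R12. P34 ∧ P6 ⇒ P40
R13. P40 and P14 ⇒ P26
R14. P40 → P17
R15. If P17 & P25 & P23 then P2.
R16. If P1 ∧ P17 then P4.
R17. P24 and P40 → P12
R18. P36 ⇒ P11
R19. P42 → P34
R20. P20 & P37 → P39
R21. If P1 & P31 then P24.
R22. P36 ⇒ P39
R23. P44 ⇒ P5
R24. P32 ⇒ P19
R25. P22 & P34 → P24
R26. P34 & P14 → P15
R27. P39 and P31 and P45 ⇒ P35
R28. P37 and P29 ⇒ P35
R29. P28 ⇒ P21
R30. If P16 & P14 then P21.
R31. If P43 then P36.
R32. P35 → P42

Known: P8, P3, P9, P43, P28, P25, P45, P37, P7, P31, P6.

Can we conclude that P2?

P5  (by R7: P37, P45, P31)
P21  (by R29: P28)
P36  (by R31: P43)
P1  (by R4: P21, P31, P37)
P24  (by R21: P1, P31)
P39  (by R22: P36)
P35  (by R27: P39, P31, P45)
P42  (by R32: P35)
P14  (by R11: P24)
P34  (by R19: P42)
P30  (by R1: P14, P5)
P23  (by R9: P30)
P40  (by R12: P34, P6)
P17  (by R14: P40)
P2  (by R15: P17, P25, P23)

Yes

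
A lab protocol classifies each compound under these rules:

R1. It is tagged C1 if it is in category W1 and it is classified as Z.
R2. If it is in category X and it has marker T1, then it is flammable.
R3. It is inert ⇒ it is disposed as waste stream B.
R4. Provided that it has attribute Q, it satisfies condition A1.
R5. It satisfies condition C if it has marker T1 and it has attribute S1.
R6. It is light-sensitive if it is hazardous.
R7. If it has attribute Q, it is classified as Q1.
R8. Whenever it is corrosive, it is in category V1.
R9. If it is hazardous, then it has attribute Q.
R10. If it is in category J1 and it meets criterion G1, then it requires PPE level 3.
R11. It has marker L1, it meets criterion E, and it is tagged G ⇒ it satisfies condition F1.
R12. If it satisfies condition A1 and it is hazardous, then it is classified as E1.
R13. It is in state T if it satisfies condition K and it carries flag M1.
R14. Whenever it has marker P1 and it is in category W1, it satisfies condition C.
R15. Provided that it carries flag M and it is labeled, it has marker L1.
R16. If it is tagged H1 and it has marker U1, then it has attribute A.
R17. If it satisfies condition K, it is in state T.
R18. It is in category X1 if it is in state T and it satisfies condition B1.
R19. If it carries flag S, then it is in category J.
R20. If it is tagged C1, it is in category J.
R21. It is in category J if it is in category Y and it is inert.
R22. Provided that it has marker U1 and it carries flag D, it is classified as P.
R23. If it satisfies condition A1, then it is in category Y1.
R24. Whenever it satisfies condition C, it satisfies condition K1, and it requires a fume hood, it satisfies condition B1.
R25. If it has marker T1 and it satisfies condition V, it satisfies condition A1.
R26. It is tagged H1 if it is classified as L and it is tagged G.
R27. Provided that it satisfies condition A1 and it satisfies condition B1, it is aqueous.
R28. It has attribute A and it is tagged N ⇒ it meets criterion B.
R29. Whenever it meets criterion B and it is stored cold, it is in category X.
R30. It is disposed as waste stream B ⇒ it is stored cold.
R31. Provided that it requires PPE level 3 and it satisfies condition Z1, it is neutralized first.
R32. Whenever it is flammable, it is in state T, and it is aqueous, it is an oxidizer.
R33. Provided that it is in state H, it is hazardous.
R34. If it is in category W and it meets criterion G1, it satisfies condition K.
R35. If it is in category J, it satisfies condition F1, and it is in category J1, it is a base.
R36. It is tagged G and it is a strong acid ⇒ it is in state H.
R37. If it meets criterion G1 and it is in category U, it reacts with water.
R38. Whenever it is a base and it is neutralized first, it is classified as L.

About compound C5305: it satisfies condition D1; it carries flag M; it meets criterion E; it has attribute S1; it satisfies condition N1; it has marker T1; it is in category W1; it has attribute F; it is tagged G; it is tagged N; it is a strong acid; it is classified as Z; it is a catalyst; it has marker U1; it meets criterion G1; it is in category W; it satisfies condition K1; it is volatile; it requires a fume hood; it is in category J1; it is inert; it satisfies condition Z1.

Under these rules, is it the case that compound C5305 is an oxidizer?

Forward chaining from the given facts derives: is tagged C1, is disposed as waste stream B, satisfies condition C, requires PPE level 3, is in category J, satisfies condition B1, is stored cold, is neutralized first, satisfies condition K, is in state H, is in state T, is in category X1, is hazardous, is light-sensitive, has attribute Q, satisfies condition A1, is classified as Q1, is classified as E1, is in category Y1, is aqueous.
The only rule concluding "it is an oxidizer" is R32, which needs "it is flammable"; that is never established.

No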